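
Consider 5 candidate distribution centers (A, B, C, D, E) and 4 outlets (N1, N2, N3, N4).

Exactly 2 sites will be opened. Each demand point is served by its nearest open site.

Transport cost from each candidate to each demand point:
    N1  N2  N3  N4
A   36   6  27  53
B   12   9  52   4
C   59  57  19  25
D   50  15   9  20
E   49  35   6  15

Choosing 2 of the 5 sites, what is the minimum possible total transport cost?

31

Open {B, E}.
  N1→B 12, N2→B 9, N3→E 6, N4→B 4  ⇒ total 31.
Compare {B, D}: total 34.
Compare {B, C}: total 44.
No size-2 selection does better; minimum is 31.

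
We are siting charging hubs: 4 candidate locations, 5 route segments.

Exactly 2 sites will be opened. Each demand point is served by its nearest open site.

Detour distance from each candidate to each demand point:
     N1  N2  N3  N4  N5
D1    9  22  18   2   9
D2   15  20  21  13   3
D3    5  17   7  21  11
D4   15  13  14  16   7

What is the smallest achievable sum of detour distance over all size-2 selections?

40

Open {D1, D3}.
  N1→D3 5, N2→D3 17, N3→D3 7, N4→D1 2, N5→D1 9  ⇒ total 40.
Compare {D1, D4}: total 45.
Compare {D2, D3}: total 45.
No size-2 selection does better; minimum is 40.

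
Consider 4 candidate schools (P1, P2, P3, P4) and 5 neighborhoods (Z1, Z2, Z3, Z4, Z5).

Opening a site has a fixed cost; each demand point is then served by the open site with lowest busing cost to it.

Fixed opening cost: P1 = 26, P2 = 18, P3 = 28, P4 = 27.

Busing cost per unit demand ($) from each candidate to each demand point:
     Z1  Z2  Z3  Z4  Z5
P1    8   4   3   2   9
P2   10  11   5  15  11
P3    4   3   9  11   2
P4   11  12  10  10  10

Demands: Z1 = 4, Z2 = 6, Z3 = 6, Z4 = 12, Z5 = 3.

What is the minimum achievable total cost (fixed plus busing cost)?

136

Open {P1, P3}: assign each demand point to its cheapest open site.
  Z1→P3 4×4=16, Z2→P3 6×3=18, Z3→P1 6×3=18, Z4→P1 12×2=24, Z5→P3 3×2=6
  busing cost 82, fixed 54 → total 136.
Compare {P1}: busing cost 125 + fixed 26 = 151.
Compare {P1, P2, P3}: busing cost 82 + fixed 72 = 154.
Compare {P1, P3, P4}: busing cost 82 + fixed 81 = 163.
All other subsets cost ≥ 151. Minimum total cost: 136.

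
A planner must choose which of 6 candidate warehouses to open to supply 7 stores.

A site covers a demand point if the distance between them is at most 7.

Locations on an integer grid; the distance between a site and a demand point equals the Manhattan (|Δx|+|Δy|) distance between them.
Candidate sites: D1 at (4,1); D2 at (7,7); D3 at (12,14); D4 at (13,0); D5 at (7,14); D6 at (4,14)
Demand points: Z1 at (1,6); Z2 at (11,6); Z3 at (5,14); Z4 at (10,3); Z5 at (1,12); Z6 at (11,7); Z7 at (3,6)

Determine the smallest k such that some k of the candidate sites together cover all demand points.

2

Coverage sets (demand points within 7 of each site):
  D1: {Z7}
  D2: {Z1, Z2, Z4, Z6, Z7}
  D3: {Z3}
  D4: {Z4}
  D5: {Z3}
  D6: {Z3, Z5}
No single site covers all 7 demand points.
But {D2, D6} covers everything, so the minimum is 2.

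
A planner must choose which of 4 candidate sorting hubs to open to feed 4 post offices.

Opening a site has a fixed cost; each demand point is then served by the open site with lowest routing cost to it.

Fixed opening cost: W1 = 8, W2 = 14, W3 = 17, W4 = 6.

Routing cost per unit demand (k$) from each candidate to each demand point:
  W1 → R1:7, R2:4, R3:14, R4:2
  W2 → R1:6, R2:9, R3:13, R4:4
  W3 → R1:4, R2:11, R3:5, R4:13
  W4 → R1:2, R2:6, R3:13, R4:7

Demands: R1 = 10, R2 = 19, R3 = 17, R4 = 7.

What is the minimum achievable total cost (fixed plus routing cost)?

Open {W1, W3, W4}: assign each demand point to its cheapest open site.
  R1→W4 10×2=20, R2→W1 19×4=76, R3→W3 17×5=85, R4→W1 7×2=14
  routing cost 195, fixed 31 → total 226.
Compare {W1, W3}: routing cost 215 + fixed 25 = 240.
Compare {W1, W2, W3, W4}: routing cost 195 + fixed 45 = 240.
Compare {W1, W2, W3}: routing cost 215 + fixed 39 = 254.
All other subsets cost ≥ 240. Minimum total cost: 226.

226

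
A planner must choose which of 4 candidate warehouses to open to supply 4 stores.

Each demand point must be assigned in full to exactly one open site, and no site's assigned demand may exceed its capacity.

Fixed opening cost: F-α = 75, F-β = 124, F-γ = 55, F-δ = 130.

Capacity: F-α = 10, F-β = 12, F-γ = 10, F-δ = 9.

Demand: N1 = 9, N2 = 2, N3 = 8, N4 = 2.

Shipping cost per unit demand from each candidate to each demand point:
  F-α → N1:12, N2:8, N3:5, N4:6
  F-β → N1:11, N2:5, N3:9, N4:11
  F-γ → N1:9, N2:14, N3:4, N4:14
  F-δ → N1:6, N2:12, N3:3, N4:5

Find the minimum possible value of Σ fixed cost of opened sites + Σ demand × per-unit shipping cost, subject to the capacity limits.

348

Open {F-β, F-γ}; cheapest assignment that respects the capacities:
  F-β (cap 12, load 11): N1, N2 — cost 9×11 + 2×5 = 109
  F-γ (cap 10, load 10): N3, N4 — cost 8×4 + 2×14 = 60
  Shipping 169, fixed 179 → total 348.
  Any other capacity-feasible assignment to {F-β, F-γ} ships for at least 169.
Compare {F-α, F-β}: its best feasible assignment gives total 360.
Compare {F-α, F-γ, F-δ}: its best feasible assignment gives total 374.
Every other set of open sites that can feasibly serve all demand totals ≥ 360 even under its best assignment. Minimum: 348.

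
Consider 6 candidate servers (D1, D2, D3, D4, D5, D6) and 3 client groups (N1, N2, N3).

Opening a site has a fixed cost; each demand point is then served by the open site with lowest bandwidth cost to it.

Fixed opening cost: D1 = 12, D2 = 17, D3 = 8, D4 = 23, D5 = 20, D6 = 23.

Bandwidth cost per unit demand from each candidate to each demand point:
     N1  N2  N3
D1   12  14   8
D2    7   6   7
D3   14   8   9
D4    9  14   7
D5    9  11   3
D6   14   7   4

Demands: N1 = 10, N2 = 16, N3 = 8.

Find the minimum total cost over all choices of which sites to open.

227

Open {D2, D5}: assign each demand point to its cheapest open site.
  N1→D2 10×7=70, N2→D2 16×6=96, N3→D5 8×3=24
  bandwidth cost 190, fixed 37 → total 227.
Compare {D2, D3, D5}: bandwidth cost 190 + fixed 45 = 235.
Compare {D2, D6}: bandwidth cost 198 + fixed 40 = 238.
Compare {D2}: bandwidth cost 222 + fixed 17 = 239.
All other subsets cost ≥ 235. Minimum total cost: 227.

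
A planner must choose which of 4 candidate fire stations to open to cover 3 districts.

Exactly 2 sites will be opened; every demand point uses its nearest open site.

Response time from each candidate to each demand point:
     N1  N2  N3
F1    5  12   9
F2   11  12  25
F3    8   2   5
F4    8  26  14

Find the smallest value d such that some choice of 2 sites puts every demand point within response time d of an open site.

Open {F1, F3}.
  Farthest demand point is N1 at response time 5 (to F1); all others are ≤ 5.
With {F2, F3} the worst case is 8.
With {F3, F4} the worst case is 8.
No size-2 selection achieves below 5.

5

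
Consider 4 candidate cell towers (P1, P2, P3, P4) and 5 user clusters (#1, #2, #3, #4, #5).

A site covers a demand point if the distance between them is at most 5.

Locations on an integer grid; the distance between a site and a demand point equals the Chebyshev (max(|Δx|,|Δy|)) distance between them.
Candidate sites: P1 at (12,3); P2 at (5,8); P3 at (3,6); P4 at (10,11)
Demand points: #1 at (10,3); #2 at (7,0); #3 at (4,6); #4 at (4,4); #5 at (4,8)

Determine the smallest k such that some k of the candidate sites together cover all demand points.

2

Coverage sets (demand points within 5 of each site):
  P1: {#1, #2}
  P2: {#1, #3, #4, #5}
  P3: {#3, #4, #5}
  P4: {}
No single site covers all 5 demand points.
But {P1, P2} covers everything, so the minimum is 2.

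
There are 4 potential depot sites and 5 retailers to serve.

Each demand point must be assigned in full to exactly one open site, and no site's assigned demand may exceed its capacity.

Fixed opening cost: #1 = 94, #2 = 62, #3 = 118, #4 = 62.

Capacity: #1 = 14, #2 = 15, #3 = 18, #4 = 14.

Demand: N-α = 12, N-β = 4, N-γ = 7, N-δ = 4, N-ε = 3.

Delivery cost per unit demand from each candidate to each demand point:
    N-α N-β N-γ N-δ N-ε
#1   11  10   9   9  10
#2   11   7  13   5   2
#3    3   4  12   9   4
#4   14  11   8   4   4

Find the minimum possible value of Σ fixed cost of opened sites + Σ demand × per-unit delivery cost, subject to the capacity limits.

Open {#3, #4}; cheapest assignment that respects the capacities:
  #3 (cap 18, load 16): N-α, N-β — cost 12×3 + 4×4 = 52
  #4 (cap 14, load 14): N-γ, N-δ, N-ε — cost 7×8 + 4×4 + 3×4 = 84
  Shipping 136, fixed 180 → total 316.
  Any other capacity-feasible assignment to {#3, #4} ships for at least 136.
Compare {#2, #3}: its best feasible assignment gives total 349.
Compare {#2, #3, #4}: its best feasible assignment gives total 372.
Every other set of open sites that can feasibly serve all demand totals ≥ 349 even under its best assignment. Minimum: 316.

316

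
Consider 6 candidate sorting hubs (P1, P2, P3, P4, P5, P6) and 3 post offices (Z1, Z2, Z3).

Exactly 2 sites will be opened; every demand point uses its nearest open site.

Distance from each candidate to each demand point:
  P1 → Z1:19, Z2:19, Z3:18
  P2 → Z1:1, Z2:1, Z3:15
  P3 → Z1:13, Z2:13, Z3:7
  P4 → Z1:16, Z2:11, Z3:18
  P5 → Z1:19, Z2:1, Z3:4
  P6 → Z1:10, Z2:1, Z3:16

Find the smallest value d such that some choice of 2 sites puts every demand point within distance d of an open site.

4

Open {P2, P5}.
  Farthest demand point is Z3 at distance 4 (to P5); all others are ≤ 4.
With {P2, P3} the worst case is 7.
With {P3, P6} the worst case is 10.
No size-2 selection achieves below 4.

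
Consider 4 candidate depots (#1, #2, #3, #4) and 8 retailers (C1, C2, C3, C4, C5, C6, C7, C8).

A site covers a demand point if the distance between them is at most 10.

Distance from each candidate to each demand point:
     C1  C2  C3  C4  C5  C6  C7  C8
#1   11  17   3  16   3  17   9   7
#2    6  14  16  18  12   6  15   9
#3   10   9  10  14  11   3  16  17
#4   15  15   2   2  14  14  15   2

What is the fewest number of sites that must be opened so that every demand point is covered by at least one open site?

3

Coverage sets (demand points within 10 of each site):
  #1: {C3, C5, C7, C8}
  #2: {C1, C6, C8}
  #3: {C1, C2, C3, C6}
  #4: {C3, C4, C8}
No 2 sites suffice: every size-2 union leaves at least one demand point uncovered.
But {#1, #3, #4} covers everything, so the minimum is 3.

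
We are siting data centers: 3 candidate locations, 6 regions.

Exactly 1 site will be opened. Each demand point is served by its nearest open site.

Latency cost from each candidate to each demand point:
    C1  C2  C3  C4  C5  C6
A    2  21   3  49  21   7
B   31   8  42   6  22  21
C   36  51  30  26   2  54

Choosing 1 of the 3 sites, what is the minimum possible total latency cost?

Open {A}.
  C1→A 2, C2→A 21, C3→A 3, C4→A 49, C5→A 21, C6→A 7  ⇒ total 103.
Compare {B}: total 130.
Compare {C}: total 199.

103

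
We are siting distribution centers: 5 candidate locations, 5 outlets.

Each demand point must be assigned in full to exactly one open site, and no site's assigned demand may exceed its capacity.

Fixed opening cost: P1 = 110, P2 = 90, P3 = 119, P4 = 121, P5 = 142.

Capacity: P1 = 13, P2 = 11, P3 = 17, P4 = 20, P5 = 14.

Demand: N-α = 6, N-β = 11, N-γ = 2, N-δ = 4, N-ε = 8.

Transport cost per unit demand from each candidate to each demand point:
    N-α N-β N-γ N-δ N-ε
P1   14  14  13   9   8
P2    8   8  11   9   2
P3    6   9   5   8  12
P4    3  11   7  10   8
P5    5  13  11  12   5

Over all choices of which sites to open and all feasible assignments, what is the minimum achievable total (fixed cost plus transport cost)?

Open {P2, P4}; cheapest assignment that respects the capacities:
  P2 (cap 11, load 11): N-β — cost 11×8 = 88
  P4 (cap 20, load 20): N-α, N-γ, N-δ, N-ε — cost 6×3 + 2×7 + 4×10 + 8×8 = 136
  Shipping 224, fixed 211 → total 435.
  Any other capacity-feasible assignment to {P2, P4} ships for at least 224.
Compare {P3, P4}: its best feasible assignment gives total 463.
Compare {P3, P5}: its best feasible assignment gives total 472.
Every other set of open sites that can feasibly serve all demand totals ≥ 463 even under its best assignment. Minimum: 435.

435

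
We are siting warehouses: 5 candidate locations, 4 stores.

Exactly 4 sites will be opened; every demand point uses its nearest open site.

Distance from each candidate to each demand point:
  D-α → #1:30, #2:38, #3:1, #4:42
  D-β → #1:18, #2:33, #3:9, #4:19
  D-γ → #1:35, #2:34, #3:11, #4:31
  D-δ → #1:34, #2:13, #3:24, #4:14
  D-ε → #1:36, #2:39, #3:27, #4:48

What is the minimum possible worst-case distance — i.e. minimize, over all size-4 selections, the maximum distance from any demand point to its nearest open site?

18

Open {D-α, D-β, D-γ, D-δ}.
  Farthest demand point is #1 at distance 18 (to D-β); all others are ≤ 18.
With {D-α, D-β, D-δ, D-ε} the worst case is 18.
With {D-β, D-γ, D-δ, D-ε} the worst case is 18.
No size-4 selection achieves below 18.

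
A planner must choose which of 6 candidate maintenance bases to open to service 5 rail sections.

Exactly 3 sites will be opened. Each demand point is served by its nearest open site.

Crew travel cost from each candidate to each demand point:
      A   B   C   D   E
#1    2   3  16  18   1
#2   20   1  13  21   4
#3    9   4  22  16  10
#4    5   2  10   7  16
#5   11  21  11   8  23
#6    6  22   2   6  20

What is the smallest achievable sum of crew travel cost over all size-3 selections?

12

Open {#1, #2, #6}.
  A→#1 2, B→#2 1, C→#6 2, D→#6 6, E→#1 1  ⇒ total 12.
Compare {#1, #4, #6}: total 13.
Compare {#1, #3, #6}: total 14.
No size-3 selection does better; minimum is 12.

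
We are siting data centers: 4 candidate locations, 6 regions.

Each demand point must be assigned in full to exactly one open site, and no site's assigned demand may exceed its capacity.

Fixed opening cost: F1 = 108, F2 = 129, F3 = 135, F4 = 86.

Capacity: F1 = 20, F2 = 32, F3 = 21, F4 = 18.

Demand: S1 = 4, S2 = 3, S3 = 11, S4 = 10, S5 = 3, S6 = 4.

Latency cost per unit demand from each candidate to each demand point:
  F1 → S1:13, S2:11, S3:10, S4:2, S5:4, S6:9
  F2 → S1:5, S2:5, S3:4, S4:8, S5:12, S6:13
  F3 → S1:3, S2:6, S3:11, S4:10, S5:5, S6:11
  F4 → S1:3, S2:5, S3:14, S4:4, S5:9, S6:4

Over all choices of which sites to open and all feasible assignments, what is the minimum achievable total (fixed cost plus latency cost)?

Open {F2, F4}; cheapest assignment that respects the capacities:
  F2 (cap 32, load 18): S1, S2, S3 — cost 4×5 + 3×5 + 11×4 = 79
  F4 (cap 18, load 17): S4, S5, S6 — cost 10×4 + 3×9 + 4×4 = 83
  Shipping 162, fixed 215 → total 377.
  Any other capacity-feasible assignment to {F2, F4} ships for at least 162.
Compare {F1, F2}: its best feasible assignment gives total 384.
Compare {F1, F4}: its best feasible assignment gives total 417.
Every other set of open sites that can feasibly serve all demand totals ≥ 384 even under its best assignment. Minimum: 377.

377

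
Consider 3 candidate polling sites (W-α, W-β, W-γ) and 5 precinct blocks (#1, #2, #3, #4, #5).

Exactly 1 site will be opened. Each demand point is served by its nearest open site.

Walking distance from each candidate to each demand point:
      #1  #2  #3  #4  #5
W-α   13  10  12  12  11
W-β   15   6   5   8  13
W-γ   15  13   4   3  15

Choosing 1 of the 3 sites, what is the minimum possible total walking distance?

47

Open {W-β}.
  #1→W-β 15, #2→W-β 6, #3→W-β 5, #4→W-β 8, #5→W-β 13  ⇒ total 47.
Compare {W-γ}: total 50.
Compare {W-α}: total 58.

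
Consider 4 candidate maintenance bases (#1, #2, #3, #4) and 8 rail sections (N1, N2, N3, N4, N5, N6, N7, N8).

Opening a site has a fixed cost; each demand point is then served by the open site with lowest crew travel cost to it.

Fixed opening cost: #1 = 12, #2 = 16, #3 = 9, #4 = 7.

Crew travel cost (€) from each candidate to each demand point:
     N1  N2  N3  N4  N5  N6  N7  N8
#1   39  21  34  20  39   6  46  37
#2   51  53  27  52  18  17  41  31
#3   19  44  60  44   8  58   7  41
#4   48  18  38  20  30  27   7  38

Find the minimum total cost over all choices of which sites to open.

Open {#1, #3}: assign each demand point to its cheapest open site.
  N1→#3 19, N2→#1 21, N3→#1 34, N4→#1 20, N5→#3 8, N6→#1 6, N7→#3 7, N8→#1 37
  crew travel cost 152, fixed 21 → total 173.
Compare {#1, #2, #3}: crew travel cost 139 + fixed 37 = 176.
Compare {#1, #3, #4}: crew travel cost 149 + fixed 28 = 177.
Compare {#2, #3, #4}: crew travel cost 147 + fixed 32 = 179.
All other subsets cost ≥ 176. Minimum total cost: 173.

173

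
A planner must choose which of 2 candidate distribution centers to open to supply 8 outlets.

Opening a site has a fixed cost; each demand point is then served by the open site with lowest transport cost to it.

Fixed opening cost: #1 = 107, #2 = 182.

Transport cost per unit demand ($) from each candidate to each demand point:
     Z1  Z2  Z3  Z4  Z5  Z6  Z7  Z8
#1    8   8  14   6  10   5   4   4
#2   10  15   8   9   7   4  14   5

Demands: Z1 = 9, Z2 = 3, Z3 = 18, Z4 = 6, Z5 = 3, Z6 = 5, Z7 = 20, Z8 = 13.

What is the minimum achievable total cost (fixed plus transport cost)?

678

Open {#1}: assign each demand point to its cheapest open site.
  Z1→#1 9×8=72, Z2→#1 3×8=24, Z3→#1 18×14=252, Z4→#1 6×6=36, Z5→#1 3×10=30, Z6→#1 5×5=25, Z7→#1 20×4=80, Z8→#1 13×4=52
  transport cost 571, fixed 107 → total 678.
Compare {#1, #2}: transport cost 449 + fixed 289 = 738.
Compare {#2}: transport cost 719 + fixed 182 = 901.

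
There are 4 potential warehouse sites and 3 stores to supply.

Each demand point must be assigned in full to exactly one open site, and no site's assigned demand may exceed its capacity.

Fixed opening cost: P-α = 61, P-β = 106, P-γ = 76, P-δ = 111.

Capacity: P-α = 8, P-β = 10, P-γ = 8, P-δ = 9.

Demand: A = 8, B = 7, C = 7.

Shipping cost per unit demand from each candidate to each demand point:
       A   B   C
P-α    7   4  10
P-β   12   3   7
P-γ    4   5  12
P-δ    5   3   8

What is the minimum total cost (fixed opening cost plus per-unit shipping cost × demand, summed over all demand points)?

352

Open {P-α, P-β, P-γ}; cheapest assignment that respects the capacities:
  P-α (cap 8, load 7): B — cost 7×4 = 28
  P-β (cap 10, load 7): C — cost 7×7 = 49
  P-γ (cap 8, load 8): A — cost 8×4 = 32
  Shipping 109, fixed 243 → total 352.
  Any other capacity-feasible assignment to {P-α, P-β, P-γ} ships for at least 109.
Compare {P-α, P-γ, P-δ}: its best feasible assignment gives total 364.
Compare {P-α, P-β, P-δ}: its best feasible assignment gives total 395.
Every other set of open sites that can feasibly serve all demand totals ≥ 364 even under its best assignment. Minimum: 352.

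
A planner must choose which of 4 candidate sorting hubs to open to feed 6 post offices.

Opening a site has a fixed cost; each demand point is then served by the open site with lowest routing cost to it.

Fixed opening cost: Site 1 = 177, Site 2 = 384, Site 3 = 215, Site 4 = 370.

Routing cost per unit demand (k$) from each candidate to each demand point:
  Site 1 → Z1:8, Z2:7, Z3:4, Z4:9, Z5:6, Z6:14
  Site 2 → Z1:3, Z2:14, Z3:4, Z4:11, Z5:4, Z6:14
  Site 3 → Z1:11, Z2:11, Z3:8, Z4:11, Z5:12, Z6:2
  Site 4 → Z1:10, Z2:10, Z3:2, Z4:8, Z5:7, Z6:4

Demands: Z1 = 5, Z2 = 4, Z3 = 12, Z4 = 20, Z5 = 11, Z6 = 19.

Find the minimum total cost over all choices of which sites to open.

Open {Site 1, Site 3}: assign each demand point to its cheapest open site.
  Z1→Site 1 5×8=40, Z2→Site 1 4×7=28, Z3→Site 1 12×4=48, Z4→Site 1 20×9=180, Z5→Site 1 11×6=66, Z6→Site 3 19×2=38
  routing cost 400, fixed 392 → total 792.
Compare {Site 4}: routing cost 427 + fixed 370 = 797.
Compare {Site 3}: routing cost 585 + fixed 215 = 800.
Compare {Site 1}: routing cost 628 + fixed 177 = 805.
All other subsets cost ≥ 797. Minimum total cost: 792.

792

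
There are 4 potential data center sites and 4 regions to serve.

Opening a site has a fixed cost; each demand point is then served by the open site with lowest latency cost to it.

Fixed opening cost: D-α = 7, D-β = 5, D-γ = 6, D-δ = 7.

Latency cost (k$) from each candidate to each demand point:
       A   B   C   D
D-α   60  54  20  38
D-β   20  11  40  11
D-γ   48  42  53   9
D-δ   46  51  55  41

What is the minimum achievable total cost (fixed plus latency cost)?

74

Open {D-α, D-β}: assign each demand point to its cheapest open site.
  A→D-β 20, B→D-β 11, C→D-α 20, D→D-β 11
  latency cost 62, fixed 12 → total 74.
Compare {D-α, D-β, D-γ}: latency cost 60 + fixed 18 = 78.
Compare {D-α, D-β, D-δ}: latency cost 62 + fixed 19 = 81.
Compare {D-α, D-β, D-γ, D-δ}: latency cost 60 + fixed 25 = 85.
All other subsets cost ≥ 78. Minimum total cost: 74.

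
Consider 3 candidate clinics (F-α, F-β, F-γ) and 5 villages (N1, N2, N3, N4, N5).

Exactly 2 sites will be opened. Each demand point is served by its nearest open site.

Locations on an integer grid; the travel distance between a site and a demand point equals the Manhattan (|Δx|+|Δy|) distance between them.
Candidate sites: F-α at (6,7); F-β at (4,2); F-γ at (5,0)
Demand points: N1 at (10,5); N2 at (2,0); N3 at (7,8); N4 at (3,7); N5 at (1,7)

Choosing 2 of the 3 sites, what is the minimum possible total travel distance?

Open {F-α, F-γ}.
  N1→F-α 6, N2→F-γ 3, N3→F-α 2, N4→F-α 3, N5→F-α 5  ⇒ total 19.
Compare {F-α, F-β}: total 20.
Compare {F-β, F-γ}: total 35.

19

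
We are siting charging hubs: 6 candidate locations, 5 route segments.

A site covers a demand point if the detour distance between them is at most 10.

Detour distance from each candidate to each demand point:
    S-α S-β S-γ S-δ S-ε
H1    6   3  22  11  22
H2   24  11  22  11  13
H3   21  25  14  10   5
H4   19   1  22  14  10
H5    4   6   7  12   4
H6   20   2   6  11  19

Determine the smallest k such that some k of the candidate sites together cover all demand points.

Coverage sets (demand points within 10 of each site):
  H1: {S-α, S-β}
  H2: {}
  H3: {S-δ, S-ε}
  H4: {S-β, S-ε}
  H5: {S-α, S-β, S-γ, S-ε}
  H6: {S-β, S-γ}
No single site covers all 5 demand points.
But {H3, H5} covers everything, so the minimum is 2.

2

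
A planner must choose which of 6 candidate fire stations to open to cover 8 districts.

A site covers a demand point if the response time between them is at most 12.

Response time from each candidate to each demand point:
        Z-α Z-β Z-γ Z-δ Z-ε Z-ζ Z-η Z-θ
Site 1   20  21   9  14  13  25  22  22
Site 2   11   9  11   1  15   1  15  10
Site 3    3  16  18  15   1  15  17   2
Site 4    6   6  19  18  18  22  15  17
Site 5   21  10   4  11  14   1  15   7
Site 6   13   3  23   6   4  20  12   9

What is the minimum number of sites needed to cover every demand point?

2

Coverage sets (demand points within 12 of each site):
  Site 1: {Z-γ}
  Site 2: {Z-α, Z-β, Z-γ, Z-δ, Z-ζ, Z-θ}
  Site 3: {Z-α, Z-ε, Z-θ}
  Site 4: {Z-α, Z-β}
  Site 5: {Z-β, Z-γ, Z-δ, Z-ζ, Z-θ}
  Site 6: {Z-β, Z-δ, Z-ε, Z-η, Z-θ}
No single site covers all 8 demand points.
But {Site 2, Site 6} covers everything, so the minimum is 2.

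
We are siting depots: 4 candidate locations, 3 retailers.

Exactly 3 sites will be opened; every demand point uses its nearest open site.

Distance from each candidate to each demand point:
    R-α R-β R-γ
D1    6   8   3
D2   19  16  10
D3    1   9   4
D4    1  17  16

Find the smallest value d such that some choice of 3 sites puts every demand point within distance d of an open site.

8

Open {D1, D2, D3}.
  Farthest demand point is R-β at distance 8 (to D1); all others are ≤ 8.
With {D1, D2, D4} the worst case is 8.
With {D1, D3, D4} the worst case is 8.
No size-3 selection achieves below 8.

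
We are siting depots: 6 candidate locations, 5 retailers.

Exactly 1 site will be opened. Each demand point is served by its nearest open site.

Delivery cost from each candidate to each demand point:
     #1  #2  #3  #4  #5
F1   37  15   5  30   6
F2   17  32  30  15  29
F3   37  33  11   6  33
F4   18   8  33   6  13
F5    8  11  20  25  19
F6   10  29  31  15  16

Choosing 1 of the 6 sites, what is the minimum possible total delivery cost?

78

Open {F4}.
  #1→F4 18, #2→F4 8, #3→F4 33, #4→F4 6, #5→F4 13  ⇒ total 78.
Compare {F5}: total 83.
Compare {F1}: total 93.
No size-1 selection does better; minimum is 78.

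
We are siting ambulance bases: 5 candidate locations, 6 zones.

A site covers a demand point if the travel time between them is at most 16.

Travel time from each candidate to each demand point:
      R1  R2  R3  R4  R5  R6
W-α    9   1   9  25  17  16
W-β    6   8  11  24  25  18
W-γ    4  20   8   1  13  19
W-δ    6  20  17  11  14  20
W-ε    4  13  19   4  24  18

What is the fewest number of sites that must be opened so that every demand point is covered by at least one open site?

2

Coverage sets (demand points within 16 of each site):
  W-α: {R1, R2, R3, R6}
  W-β: {R1, R2, R3}
  W-γ: {R1, R3, R4, R5}
  W-δ: {R1, R4, R5}
  W-ε: {R1, R2, R4}
No single site covers all 6 demand points.
But {W-α, W-γ} covers everything, so the minimum is 2.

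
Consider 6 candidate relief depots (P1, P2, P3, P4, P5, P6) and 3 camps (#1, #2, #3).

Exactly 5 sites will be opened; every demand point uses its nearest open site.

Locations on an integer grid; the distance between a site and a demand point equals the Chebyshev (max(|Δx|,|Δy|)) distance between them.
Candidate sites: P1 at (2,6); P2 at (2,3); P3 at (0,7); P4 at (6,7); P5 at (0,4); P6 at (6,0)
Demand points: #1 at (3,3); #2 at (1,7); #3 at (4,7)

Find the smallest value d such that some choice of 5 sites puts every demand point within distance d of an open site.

Open {P1, P2, P3, P4, P5}.
  Farthest demand point is #3 at distance 2 (to P1); all others are ≤ 2.
With {P1, P2, P3, P4, P6} the worst case is 2.
With {P1, P2, P3, P5, P6} the worst case is 2.
No size-5 selection achieves below 2.

2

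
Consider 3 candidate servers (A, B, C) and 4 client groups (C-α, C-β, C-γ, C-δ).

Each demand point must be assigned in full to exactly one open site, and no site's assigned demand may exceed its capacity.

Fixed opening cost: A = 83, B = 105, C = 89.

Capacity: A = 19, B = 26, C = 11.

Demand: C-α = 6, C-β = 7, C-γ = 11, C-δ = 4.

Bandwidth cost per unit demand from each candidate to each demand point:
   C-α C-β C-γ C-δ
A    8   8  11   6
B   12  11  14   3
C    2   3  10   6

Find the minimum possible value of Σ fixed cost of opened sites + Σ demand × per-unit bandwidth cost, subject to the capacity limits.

385

Open {A, C}; cheapest assignment that respects the capacities:
  A (cap 19, load 18): C-β, C-γ — cost 7×8 + 11×11 = 177
  C (cap 11, load 10): C-α, C-δ — cost 6×2 + 4×6 = 36
  Shipping 213, fixed 172 → total 385.
  Any other capacity-feasible assignment to {A, C} ships for at least 213.
Compare {A, B}: its best feasible assignment gives total 446.
Compare {B, C}: its best feasible assignment gives total 449.
Every other set of open sites that can feasibly serve all demand totals ≥ 446 even under its best assignment. Minimum: 385.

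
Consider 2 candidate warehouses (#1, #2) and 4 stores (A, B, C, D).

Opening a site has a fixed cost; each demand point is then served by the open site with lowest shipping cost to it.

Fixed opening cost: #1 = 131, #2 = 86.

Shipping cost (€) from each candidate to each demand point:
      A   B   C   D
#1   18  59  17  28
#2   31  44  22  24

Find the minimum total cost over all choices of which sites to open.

207

Open {#2}: assign each demand point to its cheapest open site.
  A→#2 31, B→#2 44, C→#2 22, D→#2 24
  shipping cost 121, fixed 86 → total 207.
Compare {#1}: shipping cost 122 + fixed 131 = 253.
Compare {#1, #2}: shipping cost 103 + fixed 217 = 320.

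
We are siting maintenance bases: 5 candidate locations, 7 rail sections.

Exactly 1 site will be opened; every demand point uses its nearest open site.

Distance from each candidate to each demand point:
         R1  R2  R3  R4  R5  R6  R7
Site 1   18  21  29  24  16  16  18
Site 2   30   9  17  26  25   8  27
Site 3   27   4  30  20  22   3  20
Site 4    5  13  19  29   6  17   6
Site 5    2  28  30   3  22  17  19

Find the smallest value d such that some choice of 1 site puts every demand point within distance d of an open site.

Open {Site 1}.
  Farthest demand point is R3 at distance 29 (to Site 1); all others are ≤ 29.
With {Site 4} the worst case is 29.
With {Site 2} the worst case is 30.
No size-1 selection achieves below 29.

29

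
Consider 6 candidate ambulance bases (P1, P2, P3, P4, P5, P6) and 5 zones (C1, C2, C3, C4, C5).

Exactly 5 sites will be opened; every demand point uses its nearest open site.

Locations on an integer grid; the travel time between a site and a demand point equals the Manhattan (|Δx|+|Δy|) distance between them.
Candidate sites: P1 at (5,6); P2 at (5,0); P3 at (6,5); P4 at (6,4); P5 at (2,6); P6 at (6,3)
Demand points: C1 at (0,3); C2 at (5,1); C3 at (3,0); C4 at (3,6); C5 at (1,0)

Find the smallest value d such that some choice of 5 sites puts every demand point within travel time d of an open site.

5

Open {P1, P2, P3, P4, P5}.
  Farthest demand point is C1 at travel time 5 (to P5); all others are ≤ 5.
With {P1, P2, P3, P5, P6} the worst case is 5.
With {P1, P2, P4, P5, P6} the worst case is 5.
No size-5 selection achieves below 5.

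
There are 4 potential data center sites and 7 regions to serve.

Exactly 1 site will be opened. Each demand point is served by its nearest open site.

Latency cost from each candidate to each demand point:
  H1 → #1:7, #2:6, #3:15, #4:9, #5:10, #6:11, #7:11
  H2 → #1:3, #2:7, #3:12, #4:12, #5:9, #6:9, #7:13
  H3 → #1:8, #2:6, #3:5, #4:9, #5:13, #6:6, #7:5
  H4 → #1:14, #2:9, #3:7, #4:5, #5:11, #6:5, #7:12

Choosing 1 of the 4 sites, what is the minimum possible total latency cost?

Open {H3}.
  #1→H3 8, #2→H3 6, #3→H3 5, #4→H3 9, #5→H3 13, #6→H3 6, #7→H3 5  ⇒ total 52.
Compare {H4}: total 63.
Compare {H2}: total 65.
No size-1 selection does better; minimum is 52.

52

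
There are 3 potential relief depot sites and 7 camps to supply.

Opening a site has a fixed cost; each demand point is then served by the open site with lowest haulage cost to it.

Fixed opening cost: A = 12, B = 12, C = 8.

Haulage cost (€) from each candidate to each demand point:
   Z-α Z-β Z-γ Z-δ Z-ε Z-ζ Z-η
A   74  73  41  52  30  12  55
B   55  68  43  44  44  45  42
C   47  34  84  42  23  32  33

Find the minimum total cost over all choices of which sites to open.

252

Open {A, C}: assign each demand point to its cheapest open site.
  Z-α→C 47, Z-β→C 34, Z-γ→A 41, Z-δ→C 42, Z-ε→C 23, Z-ζ→A 12, Z-η→C 33
  haulage cost 232, fixed 20 → total 252.
Compare {A, B, C}: haulage cost 232 + fixed 32 = 264.
Compare {B, C}: haulage cost 254 + fixed 20 = 274.
Compare {C}: haulage cost 295 + fixed 8 = 303.
All other subsets cost ≥ 264. Minimum total cost: 252.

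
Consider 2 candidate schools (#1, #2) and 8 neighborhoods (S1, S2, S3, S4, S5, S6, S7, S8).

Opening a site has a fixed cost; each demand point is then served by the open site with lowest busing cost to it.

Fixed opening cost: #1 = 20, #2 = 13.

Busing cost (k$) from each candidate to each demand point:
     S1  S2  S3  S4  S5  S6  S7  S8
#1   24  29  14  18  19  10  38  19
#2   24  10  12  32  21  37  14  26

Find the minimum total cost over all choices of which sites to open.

159

Open {#1, #2}: assign each demand point to its cheapest open site.
  S1→#1 24, S2→#2 10, S3→#2 12, S4→#1 18, S5→#1 19, S6→#1 10, S7→#2 14, S8→#1 19
  busing cost 126, fixed 33 → total 159.
Compare {#2}: busing cost 176 + fixed 13 = 189.
Compare {#1}: busing cost 171 + fixed 20 = 191.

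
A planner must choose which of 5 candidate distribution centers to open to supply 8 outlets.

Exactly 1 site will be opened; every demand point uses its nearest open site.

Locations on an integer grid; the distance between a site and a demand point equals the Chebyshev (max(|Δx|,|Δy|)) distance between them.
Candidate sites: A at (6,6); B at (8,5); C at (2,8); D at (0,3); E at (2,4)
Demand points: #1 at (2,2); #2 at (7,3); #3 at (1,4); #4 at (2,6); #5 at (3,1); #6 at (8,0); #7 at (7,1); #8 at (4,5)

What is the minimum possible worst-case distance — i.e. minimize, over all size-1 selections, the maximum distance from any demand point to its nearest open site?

6

Open {A}.
  Farthest demand point is #6 at distance 6 (to A); all others are ≤ 6.
With {E} the worst case is 6.
With {B} the worst case is 7.
No size-1 selection achieves below 6.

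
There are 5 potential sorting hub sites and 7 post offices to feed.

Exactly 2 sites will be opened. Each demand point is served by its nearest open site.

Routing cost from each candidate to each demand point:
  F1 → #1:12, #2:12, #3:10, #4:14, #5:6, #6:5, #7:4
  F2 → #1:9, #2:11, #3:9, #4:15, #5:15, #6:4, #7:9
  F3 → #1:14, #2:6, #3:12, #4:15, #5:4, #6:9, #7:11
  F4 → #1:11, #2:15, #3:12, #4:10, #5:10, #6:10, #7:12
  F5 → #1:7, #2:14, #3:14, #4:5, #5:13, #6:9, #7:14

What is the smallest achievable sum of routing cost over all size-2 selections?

Open {F1, F5}.
  #1→F5 7, #2→F1 12, #3→F1 10, #4→F5 5, #5→F1 6, #6→F1 5, #7→F1 4  ⇒ total 49.
Compare {F3, F5}: total 54.
Compare {F1, F3}: total 55.
No size-2 selection does better; minimum is 49.

49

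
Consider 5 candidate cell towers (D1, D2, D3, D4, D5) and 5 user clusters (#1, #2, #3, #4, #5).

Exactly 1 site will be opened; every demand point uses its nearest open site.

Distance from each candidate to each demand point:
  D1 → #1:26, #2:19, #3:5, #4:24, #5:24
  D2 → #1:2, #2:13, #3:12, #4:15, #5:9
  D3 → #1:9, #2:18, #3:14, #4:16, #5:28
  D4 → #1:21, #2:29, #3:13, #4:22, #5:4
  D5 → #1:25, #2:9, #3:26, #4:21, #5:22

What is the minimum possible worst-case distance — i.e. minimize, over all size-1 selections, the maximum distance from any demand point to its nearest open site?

Open {D2}.
  Farthest demand point is #4 at distance 15 (to D2); all others are ≤ 15.
With {D1} the worst case is 26.
With {D5} the worst case is 26.
No size-1 selection achieves below 15.

15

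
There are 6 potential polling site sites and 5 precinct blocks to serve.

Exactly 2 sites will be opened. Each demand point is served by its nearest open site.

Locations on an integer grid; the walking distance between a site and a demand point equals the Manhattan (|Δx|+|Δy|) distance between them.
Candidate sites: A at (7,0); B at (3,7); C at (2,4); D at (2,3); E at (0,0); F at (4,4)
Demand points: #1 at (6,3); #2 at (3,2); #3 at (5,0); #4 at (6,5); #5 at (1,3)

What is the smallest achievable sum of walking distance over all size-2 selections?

14

Open {D, F}.
  #1→F 3, #2→D 2, #3→F 5, #4→F 3, #5→D 1  ⇒ total 14.
Compare {A, D}: total 15.
Compare {A, F}: total 15.
No size-2 selection does better; minimum is 14.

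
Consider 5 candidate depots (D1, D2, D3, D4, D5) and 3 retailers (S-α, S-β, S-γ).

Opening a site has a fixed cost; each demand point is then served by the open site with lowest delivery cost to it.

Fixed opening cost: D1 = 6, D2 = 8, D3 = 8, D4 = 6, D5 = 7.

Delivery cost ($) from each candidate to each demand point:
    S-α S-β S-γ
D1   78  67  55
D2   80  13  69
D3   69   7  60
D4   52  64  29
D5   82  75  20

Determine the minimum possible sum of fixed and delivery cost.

Open {D3, D4, D5}: assign each demand point to its cheapest open site.
  S-α→D4 52, S-β→D3 7, S-γ→D5 20
  delivery cost 79, fixed 21 → total 100.
Compare {D3, D4}: delivery cost 88 + fixed 14 = 102.
Compare {D2, D4, D5}: delivery cost 85 + fixed 21 = 106.
Compare {D1, D3, D4, D5}: delivery cost 79 + fixed 27 = 106.
All other subsets cost ≥ 102. Minimum total cost: 100.

100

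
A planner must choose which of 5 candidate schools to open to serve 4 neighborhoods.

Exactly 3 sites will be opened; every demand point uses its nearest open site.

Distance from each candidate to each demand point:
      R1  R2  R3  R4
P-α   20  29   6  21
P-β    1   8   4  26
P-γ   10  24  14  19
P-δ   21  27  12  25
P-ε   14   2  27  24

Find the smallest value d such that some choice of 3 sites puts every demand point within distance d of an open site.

19

Open {P-α, P-β, P-γ}.
  Farthest demand point is R4 at distance 19 (to P-γ); all others are ≤ 19.
With {P-α, P-γ, P-ε} the worst case is 19.
With {P-β, P-γ, P-δ} the worst case is 19.
No size-3 selection achieves below 19.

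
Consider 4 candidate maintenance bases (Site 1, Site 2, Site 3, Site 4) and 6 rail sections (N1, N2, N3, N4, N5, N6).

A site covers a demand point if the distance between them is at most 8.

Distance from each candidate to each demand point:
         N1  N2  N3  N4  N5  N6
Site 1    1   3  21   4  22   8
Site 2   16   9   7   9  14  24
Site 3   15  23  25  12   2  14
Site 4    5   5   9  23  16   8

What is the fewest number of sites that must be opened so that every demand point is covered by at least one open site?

3

Coverage sets (demand points within 8 of each site):
  Site 1: {N1, N2, N4, N6}
  Site 2: {N3}
  Site 3: {N5}
  Site 4: {N1, N2, N6}
No 2 sites suffice: every size-2 union leaves at least one demand point uncovered.
But {Site 1, Site 2, Site 3} covers everything, so the minimum is 3.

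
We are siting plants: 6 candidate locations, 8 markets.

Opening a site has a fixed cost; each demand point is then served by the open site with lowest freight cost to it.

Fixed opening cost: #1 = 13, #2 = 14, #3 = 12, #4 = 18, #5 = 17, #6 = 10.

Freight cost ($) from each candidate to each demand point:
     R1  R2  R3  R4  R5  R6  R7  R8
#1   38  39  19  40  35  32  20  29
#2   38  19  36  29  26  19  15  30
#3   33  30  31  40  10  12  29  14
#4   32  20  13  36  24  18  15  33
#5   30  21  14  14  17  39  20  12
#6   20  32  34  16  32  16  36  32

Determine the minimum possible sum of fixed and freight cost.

160

Open {#3, #4, #6}: assign each demand point to its cheapest open site.
  R1→#6 20, R2→#4 20, R3→#4 13, R4→#6 16, R5→#3 10, R6→#3 12, R7→#4 15, R8→#3 14
  freight cost 120, fixed 40 → total 160.
Compare {#5, #6}: freight cost 134 + fixed 27 = 161.
Compare {#3, #5}: freight cost 133 + fixed 29 = 162.
Compare {#3, #5, #6}: freight cost 123 + fixed 39 = 162.
All other subsets cost ≥ 161. Minimum total cost: 160.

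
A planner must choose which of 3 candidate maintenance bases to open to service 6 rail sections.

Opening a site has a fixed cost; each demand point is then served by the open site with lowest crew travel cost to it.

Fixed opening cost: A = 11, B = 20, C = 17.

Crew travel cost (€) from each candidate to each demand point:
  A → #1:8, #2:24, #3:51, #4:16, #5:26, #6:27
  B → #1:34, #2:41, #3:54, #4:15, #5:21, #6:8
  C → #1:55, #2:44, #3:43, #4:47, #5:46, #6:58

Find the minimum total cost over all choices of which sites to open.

Open {A, B}: assign each demand point to its cheapest open site.
  #1→A 8, #2→A 24, #3→A 51, #4→B 15, #5→B 21, #6→B 8
  crew travel cost 127, fixed 31 → total 158.
Compare {A}: crew travel cost 152 + fixed 11 = 163.
Compare {A, B, C}: crew travel cost 119 + fixed 48 = 167.
Compare {A, C}: crew travel cost 144 + fixed 28 = 172.
All other subsets cost ≥ 163. Minimum total cost: 158.

158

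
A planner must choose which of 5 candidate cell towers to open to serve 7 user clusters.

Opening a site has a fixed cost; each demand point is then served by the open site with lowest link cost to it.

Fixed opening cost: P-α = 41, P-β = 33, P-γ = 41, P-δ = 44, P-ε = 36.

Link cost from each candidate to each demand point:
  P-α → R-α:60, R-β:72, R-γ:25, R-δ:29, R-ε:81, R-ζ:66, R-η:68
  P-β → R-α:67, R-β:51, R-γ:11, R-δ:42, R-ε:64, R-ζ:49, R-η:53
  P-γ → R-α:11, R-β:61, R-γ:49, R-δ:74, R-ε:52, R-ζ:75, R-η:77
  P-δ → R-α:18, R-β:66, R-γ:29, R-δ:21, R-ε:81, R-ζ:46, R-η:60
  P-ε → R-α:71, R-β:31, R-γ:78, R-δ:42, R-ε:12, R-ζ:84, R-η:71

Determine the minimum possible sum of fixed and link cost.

297

Open {P-δ, P-ε}: assign each demand point to its cheapest open site.
  R-α→P-δ 18, R-β→P-ε 31, R-γ→P-δ 29, R-δ→P-δ 21, R-ε→P-ε 12, R-ζ→P-δ 46, R-η→P-δ 60
  link cost 217, fixed 80 → total 297.
Compare {P-β, P-δ, P-ε}: link cost 192 + fixed 113 = 305.
Compare {P-β, P-γ, P-ε}: link cost 209 + fixed 110 = 319.
Compare {P-γ, P-δ, P-ε}: link cost 210 + fixed 121 = 331.
All other subsets cost ≥ 305. Minimum total cost: 297.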